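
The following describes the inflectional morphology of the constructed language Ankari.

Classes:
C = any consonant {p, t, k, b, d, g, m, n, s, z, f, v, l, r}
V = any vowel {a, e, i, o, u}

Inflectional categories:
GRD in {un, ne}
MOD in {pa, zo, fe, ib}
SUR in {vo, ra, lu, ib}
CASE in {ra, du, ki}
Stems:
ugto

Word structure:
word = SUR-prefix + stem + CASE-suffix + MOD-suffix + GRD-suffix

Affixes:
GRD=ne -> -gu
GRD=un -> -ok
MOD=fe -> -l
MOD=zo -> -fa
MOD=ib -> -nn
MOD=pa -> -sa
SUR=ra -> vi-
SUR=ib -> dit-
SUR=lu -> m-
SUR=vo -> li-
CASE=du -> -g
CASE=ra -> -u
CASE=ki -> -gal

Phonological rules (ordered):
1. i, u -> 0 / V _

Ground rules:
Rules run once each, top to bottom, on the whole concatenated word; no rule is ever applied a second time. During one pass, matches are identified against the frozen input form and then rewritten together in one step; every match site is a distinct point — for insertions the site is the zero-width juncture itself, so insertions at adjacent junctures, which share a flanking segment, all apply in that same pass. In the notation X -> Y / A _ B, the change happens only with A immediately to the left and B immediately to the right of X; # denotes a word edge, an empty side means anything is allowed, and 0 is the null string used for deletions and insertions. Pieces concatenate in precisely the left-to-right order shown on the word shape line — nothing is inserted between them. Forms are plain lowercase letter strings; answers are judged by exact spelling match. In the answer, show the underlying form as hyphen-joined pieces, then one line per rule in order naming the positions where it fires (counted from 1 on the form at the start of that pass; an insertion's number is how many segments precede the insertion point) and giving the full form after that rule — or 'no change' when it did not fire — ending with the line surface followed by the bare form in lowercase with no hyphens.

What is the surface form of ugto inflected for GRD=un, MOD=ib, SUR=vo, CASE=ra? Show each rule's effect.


underlying: li-ugto-u-nn-ok
1. i, u -> 0 / V _: fires at position(s) 3, 7: ligtonnok
surface: ligtonnok


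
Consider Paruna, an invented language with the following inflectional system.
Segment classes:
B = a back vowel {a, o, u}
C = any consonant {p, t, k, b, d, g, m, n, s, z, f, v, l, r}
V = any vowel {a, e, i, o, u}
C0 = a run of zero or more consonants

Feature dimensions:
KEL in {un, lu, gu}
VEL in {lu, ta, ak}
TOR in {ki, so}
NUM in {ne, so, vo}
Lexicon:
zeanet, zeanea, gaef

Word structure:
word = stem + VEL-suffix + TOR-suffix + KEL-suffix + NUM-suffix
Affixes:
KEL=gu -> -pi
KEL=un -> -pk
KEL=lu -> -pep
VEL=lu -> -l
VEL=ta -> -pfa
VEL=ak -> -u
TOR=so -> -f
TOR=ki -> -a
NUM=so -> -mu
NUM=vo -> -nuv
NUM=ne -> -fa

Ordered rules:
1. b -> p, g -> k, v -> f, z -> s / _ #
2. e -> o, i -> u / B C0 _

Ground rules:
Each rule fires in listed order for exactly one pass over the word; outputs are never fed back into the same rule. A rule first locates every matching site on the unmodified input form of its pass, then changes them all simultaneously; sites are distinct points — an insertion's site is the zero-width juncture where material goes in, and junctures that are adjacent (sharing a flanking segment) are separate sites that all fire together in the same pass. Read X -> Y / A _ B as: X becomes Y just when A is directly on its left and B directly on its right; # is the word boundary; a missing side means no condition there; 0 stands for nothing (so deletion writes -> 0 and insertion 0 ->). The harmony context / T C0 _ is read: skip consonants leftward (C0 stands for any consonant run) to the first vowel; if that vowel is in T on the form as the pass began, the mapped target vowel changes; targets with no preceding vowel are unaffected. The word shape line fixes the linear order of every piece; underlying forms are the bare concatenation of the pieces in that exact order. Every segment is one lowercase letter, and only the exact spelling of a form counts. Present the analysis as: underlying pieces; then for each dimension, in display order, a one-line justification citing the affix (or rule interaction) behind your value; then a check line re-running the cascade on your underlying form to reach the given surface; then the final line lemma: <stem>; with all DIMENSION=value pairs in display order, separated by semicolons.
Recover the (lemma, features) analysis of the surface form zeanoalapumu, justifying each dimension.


underlying: zeanea-l-a-pi-mu
KEL=gu - signalled by the affix -pi
VEL=lu - signalled by the affix -l
TOR=ki - signalled by the affix -a
NUM=so - signalled by the affix -mu
check: zeanealapimu -> zeanealapimu -> zeanoalapumu
lemma: zeanea; KEL=gu; VEL=lu; TOR=ki; NUM=so


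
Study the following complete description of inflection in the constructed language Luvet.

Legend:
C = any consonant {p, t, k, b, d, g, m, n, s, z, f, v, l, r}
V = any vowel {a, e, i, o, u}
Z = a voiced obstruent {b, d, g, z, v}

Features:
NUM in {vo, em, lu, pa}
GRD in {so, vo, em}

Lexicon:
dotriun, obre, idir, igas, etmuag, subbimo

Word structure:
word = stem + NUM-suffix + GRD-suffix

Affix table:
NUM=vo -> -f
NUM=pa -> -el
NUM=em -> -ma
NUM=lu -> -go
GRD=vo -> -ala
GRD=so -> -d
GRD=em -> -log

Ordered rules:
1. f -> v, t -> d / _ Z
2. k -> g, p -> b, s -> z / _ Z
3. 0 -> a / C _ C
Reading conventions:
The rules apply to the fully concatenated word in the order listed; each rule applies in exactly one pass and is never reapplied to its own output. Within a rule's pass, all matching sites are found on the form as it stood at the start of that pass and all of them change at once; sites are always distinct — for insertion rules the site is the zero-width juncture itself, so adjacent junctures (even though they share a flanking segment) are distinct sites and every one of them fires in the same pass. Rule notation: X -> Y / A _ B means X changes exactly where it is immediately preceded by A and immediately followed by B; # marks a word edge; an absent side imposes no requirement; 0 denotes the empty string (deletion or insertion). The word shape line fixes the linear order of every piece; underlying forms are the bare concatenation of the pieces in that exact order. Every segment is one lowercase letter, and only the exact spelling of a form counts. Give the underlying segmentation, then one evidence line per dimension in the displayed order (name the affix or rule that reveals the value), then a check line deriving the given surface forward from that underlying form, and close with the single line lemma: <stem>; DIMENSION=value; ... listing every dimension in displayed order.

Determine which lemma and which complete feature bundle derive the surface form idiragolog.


underlying: idir-go-log
NUM=lu - signalled by the affix -go
GRD=em - signalled by the affix -log
check: idirgolog -> idirgolog -> idirgolog -> idiragolog
lemma: idir; NUM=lu; GRD=em


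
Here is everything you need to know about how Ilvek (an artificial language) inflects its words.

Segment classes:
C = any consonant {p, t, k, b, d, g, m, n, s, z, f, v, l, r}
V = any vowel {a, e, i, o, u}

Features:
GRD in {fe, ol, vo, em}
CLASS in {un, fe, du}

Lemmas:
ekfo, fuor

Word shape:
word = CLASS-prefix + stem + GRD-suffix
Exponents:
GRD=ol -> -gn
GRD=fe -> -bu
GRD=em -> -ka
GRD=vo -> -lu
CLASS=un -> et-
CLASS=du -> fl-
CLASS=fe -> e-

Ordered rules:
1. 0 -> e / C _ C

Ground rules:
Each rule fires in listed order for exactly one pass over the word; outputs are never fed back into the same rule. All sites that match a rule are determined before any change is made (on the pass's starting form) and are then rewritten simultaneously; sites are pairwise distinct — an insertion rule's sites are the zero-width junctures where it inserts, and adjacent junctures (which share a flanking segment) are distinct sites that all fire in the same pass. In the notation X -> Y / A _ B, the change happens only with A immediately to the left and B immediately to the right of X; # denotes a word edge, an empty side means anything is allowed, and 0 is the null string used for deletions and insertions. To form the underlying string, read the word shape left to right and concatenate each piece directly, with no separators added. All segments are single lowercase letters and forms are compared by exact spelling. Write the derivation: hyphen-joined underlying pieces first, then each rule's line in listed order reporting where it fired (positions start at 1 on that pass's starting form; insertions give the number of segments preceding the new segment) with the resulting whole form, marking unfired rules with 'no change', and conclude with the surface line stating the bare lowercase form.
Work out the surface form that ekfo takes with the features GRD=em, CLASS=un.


underlying: et-ekfo-ka
1. 0 -> e / C _ C: inserts after position(s) 4: etekefoka
surface: etekefoka


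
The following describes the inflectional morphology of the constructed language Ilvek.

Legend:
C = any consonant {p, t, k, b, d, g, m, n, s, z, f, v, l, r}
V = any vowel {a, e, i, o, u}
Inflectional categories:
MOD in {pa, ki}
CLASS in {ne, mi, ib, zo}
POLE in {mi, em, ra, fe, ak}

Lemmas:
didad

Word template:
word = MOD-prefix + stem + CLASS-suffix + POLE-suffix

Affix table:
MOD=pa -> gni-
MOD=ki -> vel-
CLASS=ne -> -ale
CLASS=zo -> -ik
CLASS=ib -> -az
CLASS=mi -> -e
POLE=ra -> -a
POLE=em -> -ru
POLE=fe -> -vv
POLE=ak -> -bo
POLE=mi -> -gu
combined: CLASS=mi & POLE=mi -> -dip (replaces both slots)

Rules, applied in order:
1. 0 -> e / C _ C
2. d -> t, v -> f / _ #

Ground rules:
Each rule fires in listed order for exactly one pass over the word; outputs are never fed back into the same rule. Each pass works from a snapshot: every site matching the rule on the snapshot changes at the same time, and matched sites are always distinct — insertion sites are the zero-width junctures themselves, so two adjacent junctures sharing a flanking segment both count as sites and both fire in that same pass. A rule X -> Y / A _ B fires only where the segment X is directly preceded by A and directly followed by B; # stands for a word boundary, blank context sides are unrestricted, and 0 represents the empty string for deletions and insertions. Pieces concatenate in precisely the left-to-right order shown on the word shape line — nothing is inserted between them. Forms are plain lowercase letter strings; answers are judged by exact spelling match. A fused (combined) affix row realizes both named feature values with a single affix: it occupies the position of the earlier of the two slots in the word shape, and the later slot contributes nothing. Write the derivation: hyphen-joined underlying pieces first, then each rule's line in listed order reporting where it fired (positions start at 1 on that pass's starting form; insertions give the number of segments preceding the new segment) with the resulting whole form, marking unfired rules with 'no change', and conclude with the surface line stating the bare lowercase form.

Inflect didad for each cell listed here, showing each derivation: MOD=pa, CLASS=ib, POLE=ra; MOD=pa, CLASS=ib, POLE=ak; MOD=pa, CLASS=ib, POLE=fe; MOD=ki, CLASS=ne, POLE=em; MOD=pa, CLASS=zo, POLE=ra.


cell MOD=pa, CLASS=ib, POLE=ra:
underlying: gni-didad-az-a
1. 0 -> e / C _ C: inserts after position(s) 1: genididadaza
2. d -> t, v -> f / _ #: no change
surface: genididadaza

cell MOD=pa, CLASS=ib, POLE=ak:
underlying: gni-didad-az-bo
1. 0 -> e / C _ C: inserts after position(s) 1, 10: genididadazebo
2. d -> t, v -> f / _ #: no change
surface: genididadazebo

cell MOD=pa, CLASS=ib, POLE=fe:
underlying: gni-didad-az-vv
1. 0 -> e / C _ C: inserts after position(s) 1, 10, 11: genididadazevev
2. d -> t, v -> f / _ #: fires at position(s) 15: genididadazevef
surface: genididadazevef

cell MOD=ki, CLASS=ne, POLE=em:
underlying: vel-didad-ale-ru
1. 0 -> e / C _ C: inserts after position(s) 3: veledidadaleru
2. d -> t, v -> f / _ #: no change
surface: veledidadaleru

cell MOD=pa, CLASS=zo, POLE=ra:
underlying: gni-didad-ik-a
1. 0 -> e / C _ C: inserts after position(s) 1: genididadika
2. d -> t, v -> f / _ #: no change
surface: genididadika


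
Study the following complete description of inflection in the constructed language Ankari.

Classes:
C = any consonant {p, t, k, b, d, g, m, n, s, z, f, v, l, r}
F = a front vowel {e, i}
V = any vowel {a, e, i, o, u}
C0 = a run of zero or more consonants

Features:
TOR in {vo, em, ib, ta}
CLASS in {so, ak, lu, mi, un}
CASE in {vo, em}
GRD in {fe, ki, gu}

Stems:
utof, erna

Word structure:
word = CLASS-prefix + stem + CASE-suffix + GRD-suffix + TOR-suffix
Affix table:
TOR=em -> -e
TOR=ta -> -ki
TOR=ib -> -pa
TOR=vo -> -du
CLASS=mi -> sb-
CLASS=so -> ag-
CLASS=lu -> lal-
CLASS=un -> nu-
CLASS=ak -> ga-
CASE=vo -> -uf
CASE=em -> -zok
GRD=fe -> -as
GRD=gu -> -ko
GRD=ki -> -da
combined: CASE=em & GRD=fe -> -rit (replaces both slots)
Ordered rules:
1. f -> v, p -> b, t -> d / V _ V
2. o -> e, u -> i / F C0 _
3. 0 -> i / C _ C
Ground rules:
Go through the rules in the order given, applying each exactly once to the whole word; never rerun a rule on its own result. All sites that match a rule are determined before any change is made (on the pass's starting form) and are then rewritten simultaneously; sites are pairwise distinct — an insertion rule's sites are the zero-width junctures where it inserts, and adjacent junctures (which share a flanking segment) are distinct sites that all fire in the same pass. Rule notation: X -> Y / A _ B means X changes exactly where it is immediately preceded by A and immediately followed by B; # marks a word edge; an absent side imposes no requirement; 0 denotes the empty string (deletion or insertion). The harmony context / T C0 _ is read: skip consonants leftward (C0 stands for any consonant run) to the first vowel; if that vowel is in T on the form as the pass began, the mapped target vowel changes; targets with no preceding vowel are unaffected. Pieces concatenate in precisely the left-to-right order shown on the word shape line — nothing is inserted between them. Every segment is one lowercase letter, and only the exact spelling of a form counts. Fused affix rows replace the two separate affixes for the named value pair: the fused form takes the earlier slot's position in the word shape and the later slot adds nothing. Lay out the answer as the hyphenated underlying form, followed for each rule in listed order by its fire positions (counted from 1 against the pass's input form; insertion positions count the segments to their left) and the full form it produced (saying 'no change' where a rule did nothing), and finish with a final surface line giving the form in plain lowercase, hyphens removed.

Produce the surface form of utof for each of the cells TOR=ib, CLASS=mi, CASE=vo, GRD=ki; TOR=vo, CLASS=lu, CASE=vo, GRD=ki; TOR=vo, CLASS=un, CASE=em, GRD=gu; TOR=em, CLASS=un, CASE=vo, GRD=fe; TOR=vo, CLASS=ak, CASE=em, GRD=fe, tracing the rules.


cell TOR=ib, CLASS=mi, CASE=vo, GRD=ki:
underlying: sb-utof-uf-da-pa
1. f -> v, p -> b, t -> d / V _ V: fires at position(s) 4, 6, 11: sbudovufdaba
2. o -> e, u -> i / F C0 _: no change
3. 0 -> i / C _ C: inserts after position(s) 1, 8: sibudovufidaba
surface: sibudovufidaba

cell TOR=vo, CLASS=lu, CASE=vo, GRD=ki:
underlying: lal-utof-uf-da-du
1. f -> v, p -> b, t -> d / V _ V: fires at position(s) 5, 7: laludovufdadu
2. o -> e, u -> i / F C0 _: no change
3. 0 -> i / C _ C: inserts after position(s) 9: laludovufidadu
surface: laludovufidadu

cell TOR=vo, CLASS=un, CASE=em, GRD=gu:
underlying: nu-utof-zok-ko-du
1. f -> v, p -> b, t -> d / V _ V: fires at position(s) 4: nuudofzokkodu
2. o -> e, u -> i / F C0 _: no change
3. 0 -> i / C _ C: inserts after position(s) 6, 9: nuudofizokikodu
surface: nuudofizokikodu

cell TOR=em, CLASS=un, CASE=vo, GRD=fe:
underlying: nu-utof-uf-as-e
1. f -> v, p -> b, t -> d / V _ V: fires at position(s) 4, 6, 8: nuudovuvase
2. o -> e, u -> i / F C0 _: no change
3. 0 -> i / C _ C: no change
surface: nuudovuvase

cell TOR=vo, CLASS=ak, CASE=em, GRD=fe:
underlying: ga-utof-rit-du
1. f -> v, p -> b, t -> d / V _ V: fires at position(s) 4: gaudofritdu
2. o -> e, u -> i / F C0 _: fires at position(s) 11: gaudofritdi
3. 0 -> i / C _ C: inserts after position(s) 6, 9: gaudofiritidi
surface: gaudofiritidi


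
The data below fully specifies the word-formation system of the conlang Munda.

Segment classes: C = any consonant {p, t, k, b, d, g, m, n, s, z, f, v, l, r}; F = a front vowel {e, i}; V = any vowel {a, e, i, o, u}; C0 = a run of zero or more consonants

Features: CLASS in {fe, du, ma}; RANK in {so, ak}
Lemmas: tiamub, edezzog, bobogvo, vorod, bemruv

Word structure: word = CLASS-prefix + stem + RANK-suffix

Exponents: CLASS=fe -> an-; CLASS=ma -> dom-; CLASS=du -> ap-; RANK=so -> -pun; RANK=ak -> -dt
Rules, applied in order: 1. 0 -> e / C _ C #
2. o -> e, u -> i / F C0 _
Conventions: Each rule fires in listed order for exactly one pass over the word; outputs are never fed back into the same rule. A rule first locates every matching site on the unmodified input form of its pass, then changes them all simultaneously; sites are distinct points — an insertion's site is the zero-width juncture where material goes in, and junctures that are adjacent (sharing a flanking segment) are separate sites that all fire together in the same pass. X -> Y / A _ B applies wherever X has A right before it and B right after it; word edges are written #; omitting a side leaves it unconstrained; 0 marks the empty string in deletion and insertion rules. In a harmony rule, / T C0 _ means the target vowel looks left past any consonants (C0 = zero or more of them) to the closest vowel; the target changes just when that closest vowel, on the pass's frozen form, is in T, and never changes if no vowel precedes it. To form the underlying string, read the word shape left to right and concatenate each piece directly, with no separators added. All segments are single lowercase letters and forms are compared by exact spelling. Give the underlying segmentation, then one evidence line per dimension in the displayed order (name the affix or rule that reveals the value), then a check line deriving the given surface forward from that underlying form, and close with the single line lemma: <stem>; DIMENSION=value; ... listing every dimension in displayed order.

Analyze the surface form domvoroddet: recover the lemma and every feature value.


underlying: dom-vorod-dt
CLASS=ma - signalled by the affix dom-
RANK=ak - signalled by the affix -dt
check: domvoroddt -> domvoroddet -> domvoroddet
lemma: vorod; CLASS=ma; RANK=ak


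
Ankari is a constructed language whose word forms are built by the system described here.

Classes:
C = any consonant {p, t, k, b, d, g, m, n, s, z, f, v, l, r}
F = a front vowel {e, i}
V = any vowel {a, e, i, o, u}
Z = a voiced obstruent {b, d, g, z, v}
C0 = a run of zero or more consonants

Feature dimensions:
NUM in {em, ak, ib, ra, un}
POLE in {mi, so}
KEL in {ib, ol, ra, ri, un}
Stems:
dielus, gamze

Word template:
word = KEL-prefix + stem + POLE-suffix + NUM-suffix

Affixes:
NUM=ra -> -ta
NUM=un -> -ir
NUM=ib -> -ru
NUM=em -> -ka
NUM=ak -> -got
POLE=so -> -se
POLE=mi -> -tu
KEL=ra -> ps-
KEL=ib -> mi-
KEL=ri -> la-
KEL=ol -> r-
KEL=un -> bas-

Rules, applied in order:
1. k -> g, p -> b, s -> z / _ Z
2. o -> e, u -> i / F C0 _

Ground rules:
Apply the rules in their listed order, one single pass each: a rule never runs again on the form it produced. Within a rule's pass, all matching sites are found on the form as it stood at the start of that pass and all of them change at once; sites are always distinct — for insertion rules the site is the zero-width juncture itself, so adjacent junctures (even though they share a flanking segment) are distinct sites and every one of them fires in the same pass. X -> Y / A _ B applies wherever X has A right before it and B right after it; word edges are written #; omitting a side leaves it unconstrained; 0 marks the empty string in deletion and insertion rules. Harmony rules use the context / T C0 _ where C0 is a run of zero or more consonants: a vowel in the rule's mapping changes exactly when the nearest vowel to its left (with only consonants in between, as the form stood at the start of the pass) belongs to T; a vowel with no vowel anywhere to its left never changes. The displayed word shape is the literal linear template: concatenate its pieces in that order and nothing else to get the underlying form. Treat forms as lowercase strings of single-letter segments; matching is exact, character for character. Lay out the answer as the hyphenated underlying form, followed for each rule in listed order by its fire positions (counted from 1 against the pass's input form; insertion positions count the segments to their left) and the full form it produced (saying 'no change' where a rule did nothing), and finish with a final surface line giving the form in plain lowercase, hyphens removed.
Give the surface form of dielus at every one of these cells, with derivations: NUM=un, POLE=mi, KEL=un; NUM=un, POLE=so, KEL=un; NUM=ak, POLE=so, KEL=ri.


cell NUM=un, POLE=mi, KEL=un:
underlying: bas-dielus-tu-ir
1. k -> g, p -> b, s -> z / _ Z: fires at position(s) 3: bazdielustuir
2. o -> e, u -> i / F C0 _: fires at position(s) 8: bazdielistuir
surface: bazdielistuir

cell NUM=un, POLE=so, KEL=un:
underlying: bas-dielus-se-ir
1. k -> g, p -> b, s -> z / _ Z: fires at position(s) 3: bazdielusseir
2. o -> e, u -> i / F C0 _: fires at position(s) 8: bazdielisseir
surface: bazdielisseir

cell NUM=ak, POLE=so, KEL=ri:
underlying: la-dielus-se-got
1. k -> g, p -> b, s -> z / _ Z: no change
2. o -> e, u -> i / F C0 _: fires at position(s) 7, 12: ladielisseget
surface: ladielisseget


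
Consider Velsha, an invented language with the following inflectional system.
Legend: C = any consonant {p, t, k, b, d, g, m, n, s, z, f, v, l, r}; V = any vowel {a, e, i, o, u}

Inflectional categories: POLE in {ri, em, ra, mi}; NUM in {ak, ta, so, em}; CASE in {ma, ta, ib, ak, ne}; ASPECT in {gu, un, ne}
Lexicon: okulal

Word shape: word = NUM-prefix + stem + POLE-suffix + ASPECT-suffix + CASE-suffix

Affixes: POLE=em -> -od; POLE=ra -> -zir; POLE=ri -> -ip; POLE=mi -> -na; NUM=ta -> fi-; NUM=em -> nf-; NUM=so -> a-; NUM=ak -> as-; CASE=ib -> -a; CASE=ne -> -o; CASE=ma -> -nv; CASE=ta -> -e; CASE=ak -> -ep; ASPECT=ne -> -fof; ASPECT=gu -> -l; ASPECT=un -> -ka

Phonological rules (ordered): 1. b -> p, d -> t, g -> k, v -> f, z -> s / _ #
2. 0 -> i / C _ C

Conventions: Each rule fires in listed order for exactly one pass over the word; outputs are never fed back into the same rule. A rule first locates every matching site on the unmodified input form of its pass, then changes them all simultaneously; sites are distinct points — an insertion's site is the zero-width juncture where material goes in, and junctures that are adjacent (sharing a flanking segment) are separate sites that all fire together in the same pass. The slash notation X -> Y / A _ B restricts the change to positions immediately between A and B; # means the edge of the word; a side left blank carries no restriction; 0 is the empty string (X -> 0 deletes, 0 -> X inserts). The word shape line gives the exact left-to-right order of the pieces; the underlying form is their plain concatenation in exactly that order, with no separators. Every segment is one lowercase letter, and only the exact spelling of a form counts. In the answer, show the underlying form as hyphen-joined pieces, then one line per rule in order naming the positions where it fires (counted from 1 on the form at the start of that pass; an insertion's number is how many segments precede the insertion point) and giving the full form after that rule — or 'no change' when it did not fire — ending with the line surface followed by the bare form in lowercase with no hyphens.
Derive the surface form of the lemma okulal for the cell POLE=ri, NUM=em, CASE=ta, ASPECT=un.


underlying: nf-okulal-ip-ka-e
1. b -> p, d -> t, g -> k, v -> f, z -> s / _ #: no change
2. 0 -> i / C _ C: inserts after position(s) 1, 10: nifokulalipikae
surface: nifokulalipikae


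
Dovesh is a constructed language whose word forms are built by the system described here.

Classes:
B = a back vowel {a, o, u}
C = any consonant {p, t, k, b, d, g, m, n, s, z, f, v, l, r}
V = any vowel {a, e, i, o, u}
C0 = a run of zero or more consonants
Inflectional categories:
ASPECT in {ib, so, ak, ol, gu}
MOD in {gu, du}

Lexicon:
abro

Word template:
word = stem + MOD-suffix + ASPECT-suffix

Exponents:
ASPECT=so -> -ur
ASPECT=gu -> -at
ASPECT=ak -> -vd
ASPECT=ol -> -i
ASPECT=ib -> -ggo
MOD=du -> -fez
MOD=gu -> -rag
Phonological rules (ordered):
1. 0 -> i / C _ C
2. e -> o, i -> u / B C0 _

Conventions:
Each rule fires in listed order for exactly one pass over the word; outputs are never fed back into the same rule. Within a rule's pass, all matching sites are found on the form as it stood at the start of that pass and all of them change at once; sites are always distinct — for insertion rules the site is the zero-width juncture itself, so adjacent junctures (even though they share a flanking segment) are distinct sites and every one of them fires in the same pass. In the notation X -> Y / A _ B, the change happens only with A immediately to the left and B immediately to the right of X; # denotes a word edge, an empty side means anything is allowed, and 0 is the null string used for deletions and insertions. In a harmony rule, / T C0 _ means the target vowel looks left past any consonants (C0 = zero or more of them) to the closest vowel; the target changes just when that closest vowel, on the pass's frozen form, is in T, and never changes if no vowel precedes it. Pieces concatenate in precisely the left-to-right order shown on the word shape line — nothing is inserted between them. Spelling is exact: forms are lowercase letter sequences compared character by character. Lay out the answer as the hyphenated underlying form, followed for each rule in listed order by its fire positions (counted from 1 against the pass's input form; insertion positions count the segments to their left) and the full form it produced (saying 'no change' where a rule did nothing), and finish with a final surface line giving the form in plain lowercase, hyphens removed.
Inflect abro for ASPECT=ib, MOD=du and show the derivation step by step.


underlying: abro-fez-ggo
1. 0 -> i / C _ C: inserts after position(s) 2, 7, 8: abirofezigigo
2. e -> o, i -> u / B C0 _: fires at position(s) 3, 7: aburofozigigo
surface: aburofozigigo


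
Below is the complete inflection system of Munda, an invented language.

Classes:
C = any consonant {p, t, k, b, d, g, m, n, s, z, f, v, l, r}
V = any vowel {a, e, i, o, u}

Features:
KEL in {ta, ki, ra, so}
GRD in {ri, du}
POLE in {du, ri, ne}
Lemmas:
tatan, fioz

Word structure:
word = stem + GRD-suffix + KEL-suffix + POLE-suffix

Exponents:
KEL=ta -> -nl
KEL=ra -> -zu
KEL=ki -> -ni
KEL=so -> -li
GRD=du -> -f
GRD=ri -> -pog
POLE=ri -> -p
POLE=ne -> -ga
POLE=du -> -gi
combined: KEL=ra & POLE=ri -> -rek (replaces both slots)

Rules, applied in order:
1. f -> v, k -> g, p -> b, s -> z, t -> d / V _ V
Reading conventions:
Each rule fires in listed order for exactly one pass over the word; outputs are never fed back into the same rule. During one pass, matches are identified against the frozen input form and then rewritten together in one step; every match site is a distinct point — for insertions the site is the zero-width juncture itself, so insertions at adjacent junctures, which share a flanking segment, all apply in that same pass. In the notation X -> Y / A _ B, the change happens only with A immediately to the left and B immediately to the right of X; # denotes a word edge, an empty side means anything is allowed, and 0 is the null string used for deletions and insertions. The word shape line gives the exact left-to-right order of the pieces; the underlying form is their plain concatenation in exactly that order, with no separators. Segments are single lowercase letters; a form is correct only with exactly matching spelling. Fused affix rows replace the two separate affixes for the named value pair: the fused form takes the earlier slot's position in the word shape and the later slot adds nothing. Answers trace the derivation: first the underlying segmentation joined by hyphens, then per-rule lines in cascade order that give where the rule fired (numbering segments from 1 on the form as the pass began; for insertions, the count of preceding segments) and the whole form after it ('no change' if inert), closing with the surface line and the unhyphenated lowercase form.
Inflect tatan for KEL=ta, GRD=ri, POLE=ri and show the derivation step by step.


underlying: tatan-pog-nl-p
1. f -> v, k -> g, p -> b, s -> z, t -> d / V _ V: fires at position(s) 3: tadanpognlp
surface: tadanpognlp


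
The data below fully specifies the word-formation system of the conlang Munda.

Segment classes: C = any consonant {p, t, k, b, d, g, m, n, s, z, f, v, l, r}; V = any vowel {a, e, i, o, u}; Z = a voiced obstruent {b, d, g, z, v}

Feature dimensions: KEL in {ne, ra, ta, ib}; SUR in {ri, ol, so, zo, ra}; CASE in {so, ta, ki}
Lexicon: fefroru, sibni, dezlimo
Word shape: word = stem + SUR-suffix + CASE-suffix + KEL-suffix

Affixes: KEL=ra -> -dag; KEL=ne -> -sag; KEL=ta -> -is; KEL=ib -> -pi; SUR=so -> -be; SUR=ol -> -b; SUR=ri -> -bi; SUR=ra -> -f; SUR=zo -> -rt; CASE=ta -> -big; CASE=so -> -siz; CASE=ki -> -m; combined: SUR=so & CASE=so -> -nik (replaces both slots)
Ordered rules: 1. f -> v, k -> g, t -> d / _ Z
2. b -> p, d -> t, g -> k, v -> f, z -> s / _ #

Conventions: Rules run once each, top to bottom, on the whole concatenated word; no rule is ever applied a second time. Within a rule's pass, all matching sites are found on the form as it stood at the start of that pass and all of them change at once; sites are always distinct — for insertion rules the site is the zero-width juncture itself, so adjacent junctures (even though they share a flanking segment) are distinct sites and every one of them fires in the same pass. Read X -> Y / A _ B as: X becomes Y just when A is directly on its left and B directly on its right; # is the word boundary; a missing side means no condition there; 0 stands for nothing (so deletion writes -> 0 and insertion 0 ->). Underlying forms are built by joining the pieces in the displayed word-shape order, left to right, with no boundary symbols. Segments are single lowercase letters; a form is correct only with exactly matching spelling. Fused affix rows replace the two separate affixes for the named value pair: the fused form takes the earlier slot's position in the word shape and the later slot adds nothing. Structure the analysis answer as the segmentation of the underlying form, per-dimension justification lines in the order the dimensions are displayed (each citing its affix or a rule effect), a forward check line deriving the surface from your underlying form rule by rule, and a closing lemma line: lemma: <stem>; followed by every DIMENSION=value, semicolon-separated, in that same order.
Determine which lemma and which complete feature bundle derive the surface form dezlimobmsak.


underlying: dezlimo-b-m-sag
KEL=ne - signalled by the affix -sag
SUR=ol - signalled by the affix -b
CASE=ki - signalled by the affix -m
check: dezlimobmsag -> dezlimobmsag -> dezlimobmsak
lemma: dezlimo; KEL=ne; SUR=ol; CASE=ki


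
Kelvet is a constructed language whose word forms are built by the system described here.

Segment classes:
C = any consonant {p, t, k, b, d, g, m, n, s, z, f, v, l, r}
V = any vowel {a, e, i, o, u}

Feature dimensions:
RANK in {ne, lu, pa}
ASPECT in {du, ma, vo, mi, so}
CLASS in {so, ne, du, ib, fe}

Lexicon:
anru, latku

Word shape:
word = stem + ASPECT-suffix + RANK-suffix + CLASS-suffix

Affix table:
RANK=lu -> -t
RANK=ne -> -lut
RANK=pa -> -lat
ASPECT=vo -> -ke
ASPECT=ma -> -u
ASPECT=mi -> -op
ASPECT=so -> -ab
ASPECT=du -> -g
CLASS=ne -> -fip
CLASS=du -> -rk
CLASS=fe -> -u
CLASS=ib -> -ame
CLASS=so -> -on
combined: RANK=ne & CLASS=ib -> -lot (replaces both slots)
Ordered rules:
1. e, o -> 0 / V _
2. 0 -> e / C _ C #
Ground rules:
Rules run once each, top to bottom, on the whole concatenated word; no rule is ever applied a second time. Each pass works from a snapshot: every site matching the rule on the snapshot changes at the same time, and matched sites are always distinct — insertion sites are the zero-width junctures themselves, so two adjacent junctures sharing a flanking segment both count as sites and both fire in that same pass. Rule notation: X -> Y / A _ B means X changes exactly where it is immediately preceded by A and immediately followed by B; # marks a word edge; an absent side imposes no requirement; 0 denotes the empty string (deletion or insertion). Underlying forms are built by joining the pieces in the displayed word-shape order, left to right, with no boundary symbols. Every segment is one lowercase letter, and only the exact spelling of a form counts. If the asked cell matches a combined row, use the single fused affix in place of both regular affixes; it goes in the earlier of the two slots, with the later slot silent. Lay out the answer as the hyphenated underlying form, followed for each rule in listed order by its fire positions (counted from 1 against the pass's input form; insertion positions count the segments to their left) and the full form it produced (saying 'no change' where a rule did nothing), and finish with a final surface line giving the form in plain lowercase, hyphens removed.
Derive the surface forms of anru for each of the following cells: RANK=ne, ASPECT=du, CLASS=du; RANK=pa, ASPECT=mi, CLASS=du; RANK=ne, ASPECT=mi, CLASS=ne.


cell RANK=ne, ASPECT=du, CLASS=du:
underlying: anru-g-lut-rk
1. e, o -> 0 / V _: no change
2. 0 -> e / C _ C #: inserts after position(s) 9: anruglutrek
surface: anruglutrek

cell RANK=pa, ASPECT=mi, CLASS=du:
underlying: anru-op-lat-rk
1. e, o -> 0 / V _: fires at position(s) 5: anruplatrk
2. 0 -> e / C _ C #: inserts after position(s) 9: anruplatrek
surface: anruplatrek

cell RANK=ne, ASPECT=mi, CLASS=ne:
underlying: anru-op-lut-fip
1. e, o -> 0 / V _: fires at position(s) 5: anruplutfip
2. 0 -> e / C _ C #: no change
surface: anruplutfip


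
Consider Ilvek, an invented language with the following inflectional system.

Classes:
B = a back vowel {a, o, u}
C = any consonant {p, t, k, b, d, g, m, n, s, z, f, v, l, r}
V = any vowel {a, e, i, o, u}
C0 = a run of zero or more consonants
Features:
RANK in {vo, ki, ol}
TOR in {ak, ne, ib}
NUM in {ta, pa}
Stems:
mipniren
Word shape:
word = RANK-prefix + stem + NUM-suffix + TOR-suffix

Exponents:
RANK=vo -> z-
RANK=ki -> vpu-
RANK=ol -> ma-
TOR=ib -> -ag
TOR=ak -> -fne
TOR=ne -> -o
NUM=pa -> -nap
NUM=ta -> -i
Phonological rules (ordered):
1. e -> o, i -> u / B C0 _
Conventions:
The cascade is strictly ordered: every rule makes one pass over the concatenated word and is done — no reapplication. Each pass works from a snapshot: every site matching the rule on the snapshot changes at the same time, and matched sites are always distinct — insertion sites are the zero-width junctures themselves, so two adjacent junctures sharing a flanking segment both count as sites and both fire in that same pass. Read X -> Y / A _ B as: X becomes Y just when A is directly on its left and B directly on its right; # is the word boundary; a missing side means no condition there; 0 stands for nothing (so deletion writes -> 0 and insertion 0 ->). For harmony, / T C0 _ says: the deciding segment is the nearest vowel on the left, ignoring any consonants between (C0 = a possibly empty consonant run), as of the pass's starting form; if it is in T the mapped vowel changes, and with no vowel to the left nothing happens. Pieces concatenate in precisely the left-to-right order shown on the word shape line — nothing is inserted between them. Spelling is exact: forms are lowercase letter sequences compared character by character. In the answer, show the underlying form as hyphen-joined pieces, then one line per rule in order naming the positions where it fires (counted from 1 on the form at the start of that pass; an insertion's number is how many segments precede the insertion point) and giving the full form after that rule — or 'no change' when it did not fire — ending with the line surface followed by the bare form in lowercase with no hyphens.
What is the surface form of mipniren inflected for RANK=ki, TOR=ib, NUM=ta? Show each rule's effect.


underlying: vpu-mipniren-i-ag
1. e -> o, i -> u / B C0 _: fires at position(s) 5: vpumupnireniag
surface: vpumupnireniag


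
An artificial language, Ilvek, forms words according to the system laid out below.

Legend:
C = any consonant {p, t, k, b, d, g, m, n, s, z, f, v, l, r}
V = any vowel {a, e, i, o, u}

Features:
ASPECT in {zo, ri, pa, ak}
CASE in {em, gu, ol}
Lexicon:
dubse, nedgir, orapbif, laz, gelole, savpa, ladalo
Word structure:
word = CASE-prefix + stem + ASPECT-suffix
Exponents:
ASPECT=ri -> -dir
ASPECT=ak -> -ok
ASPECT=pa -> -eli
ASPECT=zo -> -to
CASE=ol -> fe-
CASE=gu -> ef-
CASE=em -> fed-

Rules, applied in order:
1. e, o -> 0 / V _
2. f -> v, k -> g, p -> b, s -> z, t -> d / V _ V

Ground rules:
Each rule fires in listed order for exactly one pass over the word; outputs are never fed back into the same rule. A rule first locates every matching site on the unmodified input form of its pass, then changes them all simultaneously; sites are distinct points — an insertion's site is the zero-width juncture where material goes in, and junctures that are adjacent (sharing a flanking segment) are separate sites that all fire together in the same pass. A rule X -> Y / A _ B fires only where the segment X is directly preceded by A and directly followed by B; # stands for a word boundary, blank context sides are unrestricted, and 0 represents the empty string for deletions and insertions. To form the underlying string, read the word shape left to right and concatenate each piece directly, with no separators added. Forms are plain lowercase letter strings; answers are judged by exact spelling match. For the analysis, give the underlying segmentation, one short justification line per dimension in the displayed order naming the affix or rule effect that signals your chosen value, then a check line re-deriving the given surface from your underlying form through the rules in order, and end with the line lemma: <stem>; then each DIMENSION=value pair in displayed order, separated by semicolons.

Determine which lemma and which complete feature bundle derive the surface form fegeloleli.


underlying: fe-gelole-eli
ASPECT=pa - signalled by the affix -eli
CASE=ol - signalled by the affix fe-
check: fegeloleeli -> fegeloleli -> fegeloleli
lemma: gelole; ASPECT=pa; CASE=ol


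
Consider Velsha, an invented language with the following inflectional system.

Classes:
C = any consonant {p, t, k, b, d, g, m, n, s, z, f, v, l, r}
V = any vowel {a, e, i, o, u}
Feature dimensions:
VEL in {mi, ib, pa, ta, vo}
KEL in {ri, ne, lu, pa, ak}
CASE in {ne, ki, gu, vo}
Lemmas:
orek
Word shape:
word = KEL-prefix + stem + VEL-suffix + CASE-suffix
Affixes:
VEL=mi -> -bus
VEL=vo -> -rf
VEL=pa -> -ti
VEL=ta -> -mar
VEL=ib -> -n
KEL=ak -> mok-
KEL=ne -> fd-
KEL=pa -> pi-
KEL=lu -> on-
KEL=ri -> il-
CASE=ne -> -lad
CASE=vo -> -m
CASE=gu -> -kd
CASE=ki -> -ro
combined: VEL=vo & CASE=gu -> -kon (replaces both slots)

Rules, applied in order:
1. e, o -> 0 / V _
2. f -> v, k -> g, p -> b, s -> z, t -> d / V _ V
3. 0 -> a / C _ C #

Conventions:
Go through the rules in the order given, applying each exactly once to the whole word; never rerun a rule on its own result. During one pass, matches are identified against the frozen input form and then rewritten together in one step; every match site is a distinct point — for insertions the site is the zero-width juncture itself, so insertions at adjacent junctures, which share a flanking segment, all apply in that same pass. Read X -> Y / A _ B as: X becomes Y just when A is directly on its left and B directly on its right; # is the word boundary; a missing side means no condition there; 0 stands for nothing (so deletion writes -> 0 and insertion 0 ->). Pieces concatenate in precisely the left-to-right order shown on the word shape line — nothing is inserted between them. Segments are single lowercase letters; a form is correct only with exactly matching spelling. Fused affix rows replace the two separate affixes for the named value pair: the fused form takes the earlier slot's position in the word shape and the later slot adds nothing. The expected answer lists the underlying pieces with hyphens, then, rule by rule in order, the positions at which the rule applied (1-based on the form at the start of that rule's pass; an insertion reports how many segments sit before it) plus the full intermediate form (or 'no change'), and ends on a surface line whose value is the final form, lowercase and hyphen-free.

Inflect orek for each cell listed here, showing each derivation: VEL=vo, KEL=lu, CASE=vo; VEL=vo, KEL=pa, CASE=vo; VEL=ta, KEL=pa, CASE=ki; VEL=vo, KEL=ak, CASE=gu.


cell VEL=vo, KEL=lu, CASE=vo:
underlying: on-orek-rf-m
1. e, o -> 0 / V _: no change
2. f -> v, k -> g, p -> b, s -> z, t -> d / V _ V: no change
3. 0 -> a / C _ C #: inserts after position(s) 8: onorekrfam
surface: onorekrfam

cell VEL=vo, KEL=pa, CASE=vo:
underlying: pi-orek-rf-m
1. e, o -> 0 / V _: fires at position(s) 3: pirekrfm
2. f -> v, k -> g, p -> b, s -> z, t -> d / V _ V: no change
3. 0 -> a / C _ C #: inserts after position(s) 7: pirekrfam
surface: pirekrfam

cell VEL=ta, KEL=pa, CASE=ki:
underlying: pi-orek-mar-ro
1. e, o -> 0 / V _: fires at position(s) 3: pirekmarro
2. f -> v, k -> g, p -> b, s -> z, t -> d / V _ V: no change
3. 0 -> a / C _ C #: no change
surface: pirekmarro

cell VEL=vo, KEL=ak, CASE=gu:
underlying: mok-orek-kon
1. e, o -> 0 / V _: no change
2. f -> v, k -> g, p -> b, s -> z, t -> d / V _ V: fires at position(s) 3: mogorekkon
3. 0 -> a / C _ C #: no change
surface: mogorekkon
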